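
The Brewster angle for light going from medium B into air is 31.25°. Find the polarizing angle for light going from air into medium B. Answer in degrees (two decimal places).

The two Brewster angles are complementary: θ_B' = 90° − θ_B = 90° − 31.25° = 58.75°.

θ_B' ≈ 58.75°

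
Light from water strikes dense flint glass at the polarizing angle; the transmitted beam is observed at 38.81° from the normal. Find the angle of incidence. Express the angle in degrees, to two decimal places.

θ_B ≈ 51.19°

Since the reflected and refracted rays are at right angles at the polarizing angle, θ_B + θ_t = 90°.
So θ_B = 90° − θ_t = 90° − 38.81° = 51.19°.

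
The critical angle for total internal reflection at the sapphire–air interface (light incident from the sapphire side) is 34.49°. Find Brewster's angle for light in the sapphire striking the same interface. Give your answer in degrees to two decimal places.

θ_B ≈ 29.52°

At the critical angle sin θ_c = n₂/n₁, giving n₂/n₁ = sin 34.49° = 0.5663.
Then tan θ_B = n₂/n₁ = 0.5663, so θ_B = arctan 0.5663 = 29.52°.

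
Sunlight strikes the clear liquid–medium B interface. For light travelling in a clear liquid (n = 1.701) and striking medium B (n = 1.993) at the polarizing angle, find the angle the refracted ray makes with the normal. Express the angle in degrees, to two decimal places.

θ_B = arctan(n₂/n₁) = arctan(1.993/1.701) = 49.52°.
Since θ_B + θ_t = 90° at Brewster incidence, θ_t = 90° − 49.52° = 40.48°.

θ_t ≈ 40.48°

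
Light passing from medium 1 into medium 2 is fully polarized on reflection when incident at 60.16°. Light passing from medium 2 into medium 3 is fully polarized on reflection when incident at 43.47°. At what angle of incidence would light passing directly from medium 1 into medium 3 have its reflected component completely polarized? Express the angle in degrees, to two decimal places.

θ_B ≈ 58.82°

Each Brewster angle gives a ratio: n₂/n₁ = tan 60.16° = 1.7433, n₃/n₂ = tan 43.47° = 0.9480.
Multiplying, n₃/n₁ = 1.7433 × 0.9480 = 1.6526, and θ_B(1→3) = arctan 1.6526 = 58.82°.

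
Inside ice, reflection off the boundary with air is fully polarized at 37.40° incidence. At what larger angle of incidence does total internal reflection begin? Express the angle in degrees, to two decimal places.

tan θ_B = n₂/n₁ = tan 37.40° = 0.7646.
Total internal reflection: sin θ_c = n₂/n₁ = 0.7646.
θ_c = arcsin(0.7646) = 49.87°.

θ_c ≈ 49.87°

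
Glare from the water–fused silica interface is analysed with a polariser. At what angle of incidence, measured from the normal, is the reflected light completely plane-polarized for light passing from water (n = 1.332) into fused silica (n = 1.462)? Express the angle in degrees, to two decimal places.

Brewster's condition: tan θ_B = n₂/n₁ = 1.462/1.332 = 1.0976. Taking the arctangent, θ_B = 47.66°.

θ_B ≈ 47.66°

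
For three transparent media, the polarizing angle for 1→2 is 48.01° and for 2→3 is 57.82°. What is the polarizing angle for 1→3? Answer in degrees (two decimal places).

n₂/n₁ = tan 48.01° = 1.1110 and n₃/n₂ = tan 57.82° = 1.5892.
n₃/n₁ = 1.7656. Then tan θ_B(1→3) = n₃/n₁, so θ_B(1→3) = arctan(1.7656) = 60.47°.

θ_B ≈ 60.47°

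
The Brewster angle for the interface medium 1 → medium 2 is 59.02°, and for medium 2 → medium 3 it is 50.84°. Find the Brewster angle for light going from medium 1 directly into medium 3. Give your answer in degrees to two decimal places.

n₂/n₁ = tan 59.02° = 1.6656 and n₃/n₂ = tan 50.84° = 1.2279.
So n₃/n₁ = (n₂/n₁)(n₃/n₂) = 1.6656 × 1.2279 = 2.0451.
θ_B(1→3) = arctan(2.0451) = 63.94°.

θ_B ≈ 63.94°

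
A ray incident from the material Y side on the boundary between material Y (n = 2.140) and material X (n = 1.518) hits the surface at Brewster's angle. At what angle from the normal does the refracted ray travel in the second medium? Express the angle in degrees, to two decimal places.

First find Brewster's angle: tan θ_B = 1.518/2.140 = 0.7093, giving θ_B = 35.35°.
At Brewster's angle the reflected and refracted rays are perpendicular, so θ_t = 90° − θ_B = 90° − 35.35° = 54.65°.

θ_t ≈ 54.65°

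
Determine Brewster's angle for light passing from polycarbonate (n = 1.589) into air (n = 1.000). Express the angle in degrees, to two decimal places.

θ_B ≈ 32.18°

Brewster's condition: tan θ_B = n₂/n₁ = 1.000/1.589 = 0.6293.
θ_B = arctan(0.6293) = 32.18°.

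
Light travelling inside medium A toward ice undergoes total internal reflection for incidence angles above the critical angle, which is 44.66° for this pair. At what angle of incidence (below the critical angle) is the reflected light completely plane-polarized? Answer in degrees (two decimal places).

At the critical angle sin θ_c = n₂/n₁, giving n₂/n₁ = sin 44.66° = 0.7029.
Then tan θ_B = n₂/n₁ = 0.7029, so θ_B = arctan 0.7029 = 35.10°.

θ_B ≈ 35.10°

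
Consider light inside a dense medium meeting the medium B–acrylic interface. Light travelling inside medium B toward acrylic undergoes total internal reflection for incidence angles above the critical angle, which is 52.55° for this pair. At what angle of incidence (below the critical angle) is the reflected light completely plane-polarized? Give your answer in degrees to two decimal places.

θ_B ≈ 38.45°

n₂/n₁ = sin θ_c = sin 52.55° = 0.7939.
tan θ_B equals the same ratio, so θ_B = arctan(0.7939) = 38.45°.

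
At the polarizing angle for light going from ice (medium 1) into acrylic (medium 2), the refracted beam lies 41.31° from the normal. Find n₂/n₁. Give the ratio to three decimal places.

θ_B + θ_t = 90°, so θ_B = 90° − 41.31° = 48.69°.
tan θ_B = n₂/n₁, so n₂/n₁ = tan 48.69° = 1.138.

n₂/n₁ ≈ 1.138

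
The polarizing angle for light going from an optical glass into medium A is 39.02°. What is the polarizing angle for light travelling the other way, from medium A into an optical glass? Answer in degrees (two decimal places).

tan θ_B' = n₁/n₂ = 1/tan θ_B, so θ_B' = 90° − θ_B.
θ_B' = 90° − 39.02° = 50.98°.

θ_B' ≈ 50.98°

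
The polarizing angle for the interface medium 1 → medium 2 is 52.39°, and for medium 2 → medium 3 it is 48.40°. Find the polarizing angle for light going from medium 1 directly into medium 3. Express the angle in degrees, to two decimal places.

θ_B ≈ 55.63°

Each Brewster angle gives a ratio: n₂/n₁ = tan 52.39° = 1.2981, n₃/n₂ = tan 48.40° = 1.1263.
Multiplying, n₃/n₁ = 1.2981 × 1.1263 = 1.4620, and θ_B(1→3) = arctan 1.4620 = 55.63°.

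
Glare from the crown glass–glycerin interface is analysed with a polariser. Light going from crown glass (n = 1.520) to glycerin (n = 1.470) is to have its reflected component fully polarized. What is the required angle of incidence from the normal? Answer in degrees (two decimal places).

Here n₂/n₁ = 1.470/1.520 = 0.9671, and Brewster's law gives tan θ_B = n₂/n₁.
θ_B = arctan(0.9671) = 44.04°.

θ_B ≈ 44.04°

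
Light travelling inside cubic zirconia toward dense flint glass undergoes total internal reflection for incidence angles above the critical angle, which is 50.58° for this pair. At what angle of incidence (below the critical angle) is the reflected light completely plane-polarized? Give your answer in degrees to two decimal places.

θ_B ≈ 37.69°

At the critical angle sin θ_c = n₂/n₁, giving n₂/n₁ = sin 50.58° = 0.7725.
Then tan θ_B = n₂/n₁ = 0.7725, so θ_B = arctan 0.7725 = 37.69°.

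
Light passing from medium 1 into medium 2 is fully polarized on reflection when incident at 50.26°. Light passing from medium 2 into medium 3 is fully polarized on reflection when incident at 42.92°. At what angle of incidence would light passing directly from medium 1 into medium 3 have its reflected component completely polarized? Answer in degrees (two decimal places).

θ_B ≈ 48.20°

Each Brewster angle gives a ratio: n₂/n₁ = tan 50.26° = 1.2028, n₃/n₂ = tan 42.92° = 0.9299.
So n₃/n₁ = (n₂/n₁)(n₃/n₂) = 1.2028 × 0.9299 = 1.1185.
θ_B(1→3) = arctan(1.1185) = 48.20°.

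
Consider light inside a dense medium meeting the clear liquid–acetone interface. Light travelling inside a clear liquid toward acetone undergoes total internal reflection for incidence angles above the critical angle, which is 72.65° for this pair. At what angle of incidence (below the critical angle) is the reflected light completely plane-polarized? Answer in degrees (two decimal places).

θ_B ≈ 43.67°

sin θ_c = n₂/n₁, so n₂/n₁ = sin 72.65° = 0.9545.
Brewster: tan θ_B = n₂/n₁ = 0.9545.
θ_B = arctan(0.9545) = 43.67°.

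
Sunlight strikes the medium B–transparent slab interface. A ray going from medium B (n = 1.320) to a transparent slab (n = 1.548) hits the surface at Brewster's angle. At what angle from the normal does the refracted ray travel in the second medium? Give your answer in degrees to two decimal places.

First find Brewster's angle: tan θ_B = 1.548/1.320 = 1.1727, giving θ_B = 49.55°.
At Brewster's angle the reflected and refracted rays are perpendicular, so θ_t = 90° − θ_B = 90° − 49.55° = 40.45°.

θ_t ≈ 40.45°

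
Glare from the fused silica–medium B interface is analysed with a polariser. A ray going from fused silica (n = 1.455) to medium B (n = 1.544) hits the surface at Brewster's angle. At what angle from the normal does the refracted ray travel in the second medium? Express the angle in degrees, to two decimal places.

θ_t ≈ 43.30°

tan θ_B = n₂/n₁ = 1.544/1.455 = 1.0612, so θ_B = 46.70°.
At Brewster's angle the reflected and refracted rays are perpendicular, so θ_t = 90° − θ_B = 90° − 46.70° = 43.30°.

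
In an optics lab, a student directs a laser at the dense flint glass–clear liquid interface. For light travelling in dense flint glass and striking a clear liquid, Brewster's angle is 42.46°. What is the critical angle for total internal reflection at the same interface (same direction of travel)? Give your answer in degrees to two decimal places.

n₂/n₁ = tan 42.46° = 0.9150; the critical angle satisfies sin θ_c = n₂/n₁.
θ_c = arcsin(0.9150) = 66.21°.

θ_c ≈ 66.21°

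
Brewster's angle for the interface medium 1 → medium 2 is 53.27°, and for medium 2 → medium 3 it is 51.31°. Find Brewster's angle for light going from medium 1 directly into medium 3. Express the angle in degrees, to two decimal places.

θ_B ≈ 59.14°

tan θ_B(1→2) = n₂/n₁ = tan 53.27° = 1.3401.
tan θ_B(2→3) = n₃/n₂ = tan 51.31° = 1.2487.
So n₃/n₁ = (n₂/n₁)(n₃/n₂) = 1.3401 × 1.2487 = 1.6734.
θ_B(1→3) = arctan(1.6734) = 59.14°.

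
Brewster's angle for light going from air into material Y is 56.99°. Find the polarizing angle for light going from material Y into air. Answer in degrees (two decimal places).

θ_B' ≈ 33.01°

The two Brewster angles are complementary: θ_B' = 90° − θ_B = 90° − 56.99° = 33.01°.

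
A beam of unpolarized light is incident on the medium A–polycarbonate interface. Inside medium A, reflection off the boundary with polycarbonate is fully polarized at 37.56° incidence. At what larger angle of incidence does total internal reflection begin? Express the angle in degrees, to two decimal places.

From Brewster, n₂/n₁ = tan θ_B = tan 37.56° = 0.7690.
Then sin θ_c = n₂/n₁ = 0.7690, so θ_c = arcsin 0.7690 = 50.26°.

θ_c ≈ 50.26°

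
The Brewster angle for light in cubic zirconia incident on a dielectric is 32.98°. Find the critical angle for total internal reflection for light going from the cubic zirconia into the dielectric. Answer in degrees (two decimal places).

From Brewster, n₂/n₁ = tan θ_B = tan 32.98° = 0.6489.
Then sin θ_c = n₂/n₁ = 0.6489, so θ_c = arcsin 0.6489 = 40.46°.

θ_c ≈ 40.46°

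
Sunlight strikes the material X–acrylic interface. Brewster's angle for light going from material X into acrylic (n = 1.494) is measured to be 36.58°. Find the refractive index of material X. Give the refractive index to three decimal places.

Brewster's law: tan θ_B = n₂/n₁ (light incident in material X, refracted into acrylic).
n₁ = n₂ / tan θ_B = 1.494 / tan 36.58° = 2.013.

n ≈ 2.013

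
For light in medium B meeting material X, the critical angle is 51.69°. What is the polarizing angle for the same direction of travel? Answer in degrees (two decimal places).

θ_B ≈ 38.12°

sin θ_c = n₂/n₁, so n₂/n₁ = sin 51.69° = 0.7847.
Brewster: tan θ_B = n₂/n₁ = 0.7847.
θ_B = arctan(0.7847) = 38.12°.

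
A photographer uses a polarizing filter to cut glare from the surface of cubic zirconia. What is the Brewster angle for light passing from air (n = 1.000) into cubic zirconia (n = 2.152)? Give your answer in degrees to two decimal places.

θ_B ≈ 65.08°

At Brewster's angle the reflected and refracted rays are perpendicular, which with Snell's law gives tan θ_B = n₂/n₁.
Brewster's condition: tan θ_B = n₂/n₁ = 2.152/1.000 = 2.1520.
θ_B = arctan(2.1520) = 65.08°.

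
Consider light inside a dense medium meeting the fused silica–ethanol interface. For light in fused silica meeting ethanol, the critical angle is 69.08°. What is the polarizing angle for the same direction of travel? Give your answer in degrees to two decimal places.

At the critical angle sin θ_c = n₂/n₁, giving n₂/n₁ = sin 69.08° = 0.9341.
Then tan θ_B = n₂/n₁ = 0.9341, so θ_B = arctan 0.9341 = 43.05°.

θ_B ≈ 43.05°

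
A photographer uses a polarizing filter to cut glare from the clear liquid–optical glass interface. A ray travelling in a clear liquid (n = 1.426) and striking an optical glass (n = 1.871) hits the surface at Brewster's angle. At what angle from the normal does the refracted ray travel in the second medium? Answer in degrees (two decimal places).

tan θ_B = n₂/n₁ = 1.871/1.426 = 1.3121, so θ_B = 52.69°.
At Brewster's angle the reflected and refracted rays are perpendicular, so θ_t = 90° − θ_B = 90° − 52.69° = 37.31°.

θ_t ≈ 37.31°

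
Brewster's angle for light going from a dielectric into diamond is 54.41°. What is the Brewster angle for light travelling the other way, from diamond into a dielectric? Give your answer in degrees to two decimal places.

Reversing the direction swaps n₁ and n₂, so tan θ_B' = 1/tan θ_B and θ_B' = 90° − θ_B.
Hence θ_B' = 90° − 54.41° = 35.59°.

θ_B' ≈ 35.59°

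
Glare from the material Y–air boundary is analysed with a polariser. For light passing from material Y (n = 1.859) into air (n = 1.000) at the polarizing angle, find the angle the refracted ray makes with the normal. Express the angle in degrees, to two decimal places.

First find Brewster's angle: tan θ_B = 1.000/1.859 = 0.5379, giving θ_B = 28.28°.
The refracted ray is perpendicular to the reflected ray, so θ_t = 90° − θ_B = 61.72°.

θ_t ≈ 61.72°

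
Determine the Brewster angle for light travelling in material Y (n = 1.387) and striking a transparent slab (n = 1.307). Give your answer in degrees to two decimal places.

Brewster's condition: tan θ_B = n₂/n₁ = 1.307/1.387 = 0.9423.
θ_B = arctan(0.9423) = 43.30°.

θ_B ≈ 43.30°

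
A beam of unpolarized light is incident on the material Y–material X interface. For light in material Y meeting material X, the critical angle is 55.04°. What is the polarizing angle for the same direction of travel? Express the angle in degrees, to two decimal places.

θ_B ≈ 39.34°

At the critical angle sin θ_c = n₂/n₁, giving n₂/n₁ = sin 55.04° = 0.8196.
Then tan θ_B = n₂/n₁ = 0.8196, so θ_B = arctan 0.8196 = 39.34°.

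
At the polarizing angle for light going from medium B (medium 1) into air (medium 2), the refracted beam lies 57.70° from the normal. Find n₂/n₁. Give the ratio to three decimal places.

n₂/n₁ ≈ 0.632

θ_B + θ_t = 90°, so θ_B = 90° − 57.70° = 32.30°.
Then n₂/n₁ = tan θ_B = tan 32.30° = 0.632.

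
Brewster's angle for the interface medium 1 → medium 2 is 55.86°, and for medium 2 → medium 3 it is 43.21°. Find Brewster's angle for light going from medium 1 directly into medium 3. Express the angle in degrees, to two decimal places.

θ_B ≈ 54.18°

n₂/n₁ = tan 55.86° = 1.4748 and n₃/n₂ = tan 43.21° = 0.9394.
So n₃/n₁ = (n₂/n₁)(n₃/n₂) = 1.4748 × 0.9394 = 1.3854.
θ_B(1→3) = arctan(1.3854) = 54.18°.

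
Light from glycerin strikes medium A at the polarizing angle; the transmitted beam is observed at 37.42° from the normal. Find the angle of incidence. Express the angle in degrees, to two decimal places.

θ_B ≈ 52.58°

Brewster's condition makes the reflected and refracted beams perpendicular: θ_B + θ_t = 90°.
So θ_B = 90° − θ_t = 90° − 37.42° = 52.58°.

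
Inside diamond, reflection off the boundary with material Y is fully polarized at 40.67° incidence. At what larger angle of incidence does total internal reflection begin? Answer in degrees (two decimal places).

From Brewster, n₂/n₁ = tan θ_B = tan 40.67° = 0.8592.
Then sin θ_c = n₂/n₁ = 0.8592, so θ_c = arcsin 0.8592 = 59.23°.

θ_c ≈ 59.23°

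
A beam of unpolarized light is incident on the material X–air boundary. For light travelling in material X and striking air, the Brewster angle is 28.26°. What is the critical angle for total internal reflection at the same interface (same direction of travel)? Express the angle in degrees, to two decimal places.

θ_c ≈ 32.52°

n₂/n₁ = tan 28.26° = 0.5375; the critical angle satisfies sin θ_c = n₂/n₁.
θ_c = arcsin(0.5375) = 32.52°.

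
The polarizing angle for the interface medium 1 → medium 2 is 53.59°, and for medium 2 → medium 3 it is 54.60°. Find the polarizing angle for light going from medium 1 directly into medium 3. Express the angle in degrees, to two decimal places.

θ_B ≈ 62.34°

Each Brewster angle gives a ratio: n₂/n₁ = tan 53.59° = 1.3559, n₃/n₂ = tan 54.60° = 1.4071.
Multiplying, n₃/n₁ = 1.3559 × 1.4071 = 1.9079, and θ_B(1→3) = arctan 1.9079 = 62.34°.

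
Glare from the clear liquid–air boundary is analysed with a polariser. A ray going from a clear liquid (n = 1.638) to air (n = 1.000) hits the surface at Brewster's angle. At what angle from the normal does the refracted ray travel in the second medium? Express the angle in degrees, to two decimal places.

θ_t ≈ 58.60°

θ_B = arctan(n₂/n₁) = arctan(1.000/1.638) = 31.40°.
Since θ_B + θ_t = 90° at Brewster incidence, θ_t = 90° − 31.40° = 58.60°.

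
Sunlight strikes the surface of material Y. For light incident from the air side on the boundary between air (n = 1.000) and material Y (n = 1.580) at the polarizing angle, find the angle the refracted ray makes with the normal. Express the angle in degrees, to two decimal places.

θ_B = arctan(n₂/n₁) = arctan(1.580/1.000) = 57.67°.
At Brewster's angle the reflected and refracted rays are perpendicular, so θ_t = 90° − θ_B = 90° − 57.67° = 32.33°.

θ_t ≈ 32.33°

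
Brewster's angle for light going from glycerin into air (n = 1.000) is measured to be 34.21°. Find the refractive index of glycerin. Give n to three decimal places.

Brewster's law: tan θ_B = n₂/n₁ (light incident in glycerin, refracted into air).
n₁ = n₂ / tan θ_B = 1.000 / tan 34.21° = 1.471.

n ≈ 1.471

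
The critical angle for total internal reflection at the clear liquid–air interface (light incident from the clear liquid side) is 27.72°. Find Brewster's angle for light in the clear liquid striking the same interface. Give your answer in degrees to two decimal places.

θ_B ≈ 24.95°

n₂/n₁ = sin θ_c = sin 27.72° = 0.4652.
tan θ_B equals the same ratio, so θ_B = arctan(0.4652) = 24.95°.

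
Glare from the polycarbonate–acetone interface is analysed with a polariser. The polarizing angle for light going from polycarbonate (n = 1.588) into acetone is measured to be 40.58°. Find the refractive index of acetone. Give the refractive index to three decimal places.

n ≈ 1.360

At the polarizing angle, tan θ_B = n₂/n₁ with n₁ on the incident side (polycarbonate) and n₂ on the transmitted side (acetone).
n₂ = n₁ tan θ_B = 1.588 × tan 40.58° = 1.360.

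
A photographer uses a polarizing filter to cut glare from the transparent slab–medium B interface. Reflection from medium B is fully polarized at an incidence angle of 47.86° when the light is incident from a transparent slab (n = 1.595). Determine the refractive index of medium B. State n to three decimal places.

At the Brewster angle, tan θ_B = n₂/n₁ with n₁ on the incident side (a transparent slab) and n₂ on the transmitted side (medium B).
n₂ = n₁ tan θ_B = 1.595 × tan 47.86° = 1.763.

n ≈ 1.763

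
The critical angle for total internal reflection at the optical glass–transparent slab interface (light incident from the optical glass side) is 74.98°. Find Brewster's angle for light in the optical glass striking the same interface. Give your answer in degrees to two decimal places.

θ_B ≈ 44.00°

sin θ_c = n₂/n₁, so n₂/n₁ = sin 74.98° = 0.9658.
Brewster: tan θ_B = n₂/n₁ = 0.9658.
θ_B = arctan(0.9658) = 44.00°.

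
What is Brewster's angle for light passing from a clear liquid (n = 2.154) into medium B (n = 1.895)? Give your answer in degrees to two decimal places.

θ_B ≈ 41.34°

Here n₂/n₁ = 1.895/2.154 = 0.8798, and Brewster's law gives tan θ_B = n₂/n₁.
So θ_B = arctan 0.8798 = 41.34°.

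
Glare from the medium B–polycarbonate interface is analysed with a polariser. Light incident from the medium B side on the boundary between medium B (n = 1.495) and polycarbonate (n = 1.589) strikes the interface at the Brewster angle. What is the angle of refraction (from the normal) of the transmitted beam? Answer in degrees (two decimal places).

θ_B = arctan(n₂/n₁) = arctan(1.589/1.495) = 46.75°.
The refracted ray is perpendicular to the reflected ray, so θ_t = 90° − θ_B = 43.25°.

θ_t ≈ 43.25°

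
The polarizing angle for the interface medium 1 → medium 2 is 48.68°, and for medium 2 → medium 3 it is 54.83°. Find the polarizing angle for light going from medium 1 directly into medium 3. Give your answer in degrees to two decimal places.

Each Brewster angle gives a ratio: n₂/n₁ = tan 48.68° = 1.1375, n₃/n₂ = tan 54.83° = 1.4192.
Multiplying, n₃/n₁ = 1.1375 × 1.4192 = 1.6143, and θ_B(1→3) = arctan 1.6143 = 58.22°.

θ_B ≈ 58.22°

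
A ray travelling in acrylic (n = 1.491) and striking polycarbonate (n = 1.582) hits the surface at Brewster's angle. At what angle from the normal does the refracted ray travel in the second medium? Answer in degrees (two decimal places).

θ_t ≈ 43.30°

θ_B = arctan(n₂/n₁) = arctan(1.582/1.491) = 46.70°.
At Brewster's angle the reflected and refracted rays are perpendicular, so θ_t = 90° − θ_B = 90° − 46.70° = 43.30°.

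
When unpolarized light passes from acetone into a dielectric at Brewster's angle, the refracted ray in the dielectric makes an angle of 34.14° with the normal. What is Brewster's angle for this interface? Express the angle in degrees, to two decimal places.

Brewster's condition makes the reflected and refracted beams perpendicular: θ_B + θ_t = 90°.
θ_B = 90° − 34.14° = 55.86°.

θ_B ≈ 55.86°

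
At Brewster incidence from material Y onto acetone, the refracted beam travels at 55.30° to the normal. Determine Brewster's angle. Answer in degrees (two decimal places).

At Brewster's angle the reflected and refracted rays are perpendicular, so θ_B + θ_t = 90°.
So θ_B = 90° − θ_t = 90° − 55.30° = 34.70°.

θ_B ≈ 34.70°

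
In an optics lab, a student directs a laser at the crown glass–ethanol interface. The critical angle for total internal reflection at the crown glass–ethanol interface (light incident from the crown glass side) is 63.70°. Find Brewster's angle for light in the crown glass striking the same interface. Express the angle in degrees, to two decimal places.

θ_B ≈ 41.88°

At the critical angle sin θ_c = n₂/n₁, giving n₂/n₁ = sin 63.70° = 0.8965.
Then tan θ_B = n₂/n₁ = 0.8965, so θ_B = arctan 0.8965 = 41.88°.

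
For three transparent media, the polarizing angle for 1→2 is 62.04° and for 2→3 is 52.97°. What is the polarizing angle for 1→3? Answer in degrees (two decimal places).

θ_B ≈ 68.18°

tan θ_B(1→2) = n₂/n₁ = tan 62.04° = 1.8839.
tan θ_B(2→3) = n₃/n₂ = tan 52.97° = 1.3256.
So n₃/n₁ = (n₂/n₁)(n₃/n₂) = 1.8839 × 1.3256 = 2.4973.
θ_B(1→3) = arctan(2.4973) = 68.18°.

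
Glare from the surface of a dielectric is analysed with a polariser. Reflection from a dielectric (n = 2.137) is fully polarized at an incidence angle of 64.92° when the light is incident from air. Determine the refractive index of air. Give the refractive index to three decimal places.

Brewster's law: tan θ_B = n₂/n₁ (light incident in air, refracted into a dielectric).
n₁ = n₂ / tan θ_B = 2.137 / tan 64.92° = 1.000.

n ≈ 1.000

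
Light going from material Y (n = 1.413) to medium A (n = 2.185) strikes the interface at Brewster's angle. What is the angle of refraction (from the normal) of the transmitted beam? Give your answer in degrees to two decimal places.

θ_t ≈ 32.89°

First find Brewster's angle: tan θ_B = 2.185/1.413 = 1.5464, giving θ_B = 57.11°.
The refracted ray is perpendicular to the reflected ray, so θ_t = 90° − θ_B = 32.89°.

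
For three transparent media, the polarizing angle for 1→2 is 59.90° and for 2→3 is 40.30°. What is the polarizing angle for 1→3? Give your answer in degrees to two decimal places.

θ_B ≈ 55.65°

tan θ_B(1→2) = n₂/n₁ = tan 59.90° = 1.7251.
tan θ_B(2→3) = n₃/n₂ = tan 40.30° = 0.8481.
n₃/n₁ = 1.4630. Then tan θ_B(1→3) = n₃/n₁, so θ_B(1→3) = arctan(1.4630) = 55.65°.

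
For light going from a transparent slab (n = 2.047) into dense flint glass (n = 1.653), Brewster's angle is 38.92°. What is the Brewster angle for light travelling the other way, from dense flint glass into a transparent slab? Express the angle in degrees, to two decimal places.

tan θ_B' = n₁/n₂ = 1/tan θ_B, so θ_B' = 90° − θ_B.
θ_B' = 90° − 38.92° = 51.08°.

θ_B' ≈ 51.08°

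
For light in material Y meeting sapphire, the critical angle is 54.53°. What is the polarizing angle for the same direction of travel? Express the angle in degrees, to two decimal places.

n₂/n₁ = sin θ_c = sin 54.53° = 0.8144.
tan θ_B equals the same ratio, so θ_B = arctan(0.8144) = 39.16°.

θ_B ≈ 39.16°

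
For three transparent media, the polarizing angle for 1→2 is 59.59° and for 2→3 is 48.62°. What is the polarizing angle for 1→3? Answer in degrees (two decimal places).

Each Brewster angle gives a ratio: n₂/n₁ = tan 59.59° = 1.7038, n₃/n₂ = tan 48.62° = 1.1351.
Multiplying, n₃/n₁ = 1.7038 × 1.1351 = 1.9339, and θ_B(1→3) = arctan 1.9339 = 62.66°.

θ_B ≈ 62.66°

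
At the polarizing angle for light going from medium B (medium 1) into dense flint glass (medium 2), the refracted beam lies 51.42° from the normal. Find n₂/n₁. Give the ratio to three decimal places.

n₂/n₁ ≈ 0.798

At Brewster incidence θ_B = 90° − θ_t = 90° − 51.42° = 38.58°.
tan θ_B = n₂/n₁, so n₂/n₁ = tan 38.58° = 0.798.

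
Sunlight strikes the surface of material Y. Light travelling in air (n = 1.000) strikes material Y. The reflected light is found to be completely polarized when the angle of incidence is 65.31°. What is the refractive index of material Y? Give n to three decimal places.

Full polarization of the reflected beam means tan θ_B = n₂/n₁, where n₁ is the incident medium (air).
n₂ = n₁ tan θ_B = 1.000 × tan 65.31° = 2.175.

n ≈ 2.175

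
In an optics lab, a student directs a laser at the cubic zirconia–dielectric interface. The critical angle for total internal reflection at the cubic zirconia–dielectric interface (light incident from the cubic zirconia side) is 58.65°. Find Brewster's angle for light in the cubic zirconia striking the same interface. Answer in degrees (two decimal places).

θ_B ≈ 40.50°

sin θ_c = n₂/n₁, so n₂/n₁ = sin 58.65° = 0.8540.
Brewster: tan θ_B = n₂/n₁ = 0.8540.
θ_B = arctan(0.8540) = 40.50°.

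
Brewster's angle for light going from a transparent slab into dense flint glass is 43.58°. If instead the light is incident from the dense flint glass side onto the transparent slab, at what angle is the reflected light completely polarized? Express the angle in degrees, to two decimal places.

θ_B' ≈ 46.42°

tan θ_B' = n₁/n₂ = 1/tan θ_B, so θ_B' = 90° − θ_B.
θ_B' = 90° − 43.58° = 46.42°.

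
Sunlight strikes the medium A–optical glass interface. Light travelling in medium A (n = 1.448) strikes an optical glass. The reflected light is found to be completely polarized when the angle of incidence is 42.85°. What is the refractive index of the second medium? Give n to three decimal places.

n ≈ 1.343

Full polarization of the reflected beam means tan θ_B = n₂/n₁, where n₁ is the incident medium (medium A).
n₂ = n₁ tan θ_B = 1.448 × tan 42.85° = 1.343.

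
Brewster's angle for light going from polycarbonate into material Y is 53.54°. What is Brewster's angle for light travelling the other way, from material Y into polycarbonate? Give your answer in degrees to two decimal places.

θ_B' ≈ 36.46°

tan θ_B' = n₁/n₂ = 1/tan θ_B, so θ_B' = 90° − θ_B.
θ_B' = 90° − 53.54° = 36.46°.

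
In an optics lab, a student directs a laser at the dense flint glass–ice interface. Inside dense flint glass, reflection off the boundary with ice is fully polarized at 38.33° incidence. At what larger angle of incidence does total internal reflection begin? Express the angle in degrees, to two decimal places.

tan θ_B = n₂/n₁ = tan 38.33° = 0.7906.
Total internal reflection: sin θ_c = n₂/n₁ = 0.7906.
θ_c = arcsin(0.7906) = 52.24°.

θ_c ≈ 52.24°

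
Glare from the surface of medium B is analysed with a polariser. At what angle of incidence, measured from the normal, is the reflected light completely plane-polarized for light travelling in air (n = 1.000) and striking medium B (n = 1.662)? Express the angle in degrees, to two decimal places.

At Brewster's angle the reflected and refracted rays are perpendicular, which with Snell's law gives tan θ_B = n₂/n₁.
Brewster's condition: tan θ_B = n₂/n₁ = 1.662/1.000 = 1.6620.
So θ_B = arctan 1.6620 = 58.97°.

θ_B ≈ 58.97°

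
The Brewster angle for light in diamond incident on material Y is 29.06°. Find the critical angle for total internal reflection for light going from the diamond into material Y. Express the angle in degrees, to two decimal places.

tan θ_B = n₂/n₁ = tan 29.06° = 0.5557.
Total internal reflection: sin θ_c = n₂/n₁ = 0.5557.
θ_c = arcsin(0.5557) = 33.76°.

θ_c ≈ 33.76°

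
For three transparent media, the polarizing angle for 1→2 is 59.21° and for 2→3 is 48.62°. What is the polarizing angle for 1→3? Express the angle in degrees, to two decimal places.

n₂/n₁ = tan 59.21° = 1.6782 and n₃/n₂ = tan 48.62° = 1.1351.
So n₃/n₁ = (n₂/n₁)(n₃/n₂) = 1.6782 × 1.1351 = 1.9049.
θ_B(1→3) = arctan(1.9049) = 62.30°.

θ_B ≈ 62.30°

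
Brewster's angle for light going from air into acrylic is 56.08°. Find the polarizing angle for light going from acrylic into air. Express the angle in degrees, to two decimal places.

θ_B' ≈ 33.92°

tan θ_B' = n₁/n₂ = 1/tan θ_B, so θ_B' = 90° − θ_B.
θ_B' = 90° − 56.08° = 33.92°.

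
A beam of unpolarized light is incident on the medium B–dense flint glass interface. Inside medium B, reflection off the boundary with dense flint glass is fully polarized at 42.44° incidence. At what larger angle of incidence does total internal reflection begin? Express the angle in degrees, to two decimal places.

tan θ_B = n₂/n₁ = tan 42.44° = 0.9144.
Total internal reflection: sin θ_c = n₂/n₁ = 0.9144.
θ_c = arcsin(0.9144) = 66.12°.

θ_c ≈ 66.12°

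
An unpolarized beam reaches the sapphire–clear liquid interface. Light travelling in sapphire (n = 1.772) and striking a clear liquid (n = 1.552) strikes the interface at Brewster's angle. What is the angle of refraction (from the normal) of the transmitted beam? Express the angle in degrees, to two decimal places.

First find Brewster's angle: tan θ_B = 1.552/1.772 = 0.8758, giving θ_B = 41.21°.
At Brewster's angle the reflected and refracted rays are perpendicular, so θ_t = 90° − θ_B = 90° − 41.21° = 48.79°.

θ_t ≈ 48.79°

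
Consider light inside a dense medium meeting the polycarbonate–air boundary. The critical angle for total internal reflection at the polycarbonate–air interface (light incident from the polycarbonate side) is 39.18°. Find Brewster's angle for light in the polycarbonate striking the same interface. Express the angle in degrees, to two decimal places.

θ_B ≈ 32.28°

n₂/n₁ = sin θ_c = sin 39.18° = 0.6318.
tan θ_B equals the same ratio, so θ_B = arctan(0.6318) = 32.28°.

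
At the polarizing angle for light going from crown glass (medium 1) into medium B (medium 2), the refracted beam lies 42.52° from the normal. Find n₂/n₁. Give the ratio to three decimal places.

θ_B + θ_t = 90°, so θ_B = 90° − 42.52° = 47.48°.
tan θ_B = n₂/n₁, so n₂/n₁ = tan 47.48° = 1.091.

n₂/n₁ ≈ 1.091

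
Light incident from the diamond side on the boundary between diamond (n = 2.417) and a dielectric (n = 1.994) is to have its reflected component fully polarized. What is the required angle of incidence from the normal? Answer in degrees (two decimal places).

At Brewster's angle the reflected and refracted rays are perpendicular, which with Snell's law gives tan θ_B = n₂/n₁.
Here n₂/n₁ = 1.994/2.417 = 0.8250, and Brewster's law gives tan θ_B = n₂/n₁. Taking the arctangent, θ_B = 39.52°.

θ_B ≈ 39.52°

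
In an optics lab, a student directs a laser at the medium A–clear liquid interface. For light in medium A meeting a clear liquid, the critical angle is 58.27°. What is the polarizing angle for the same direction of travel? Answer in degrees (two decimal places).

sin θ_c = n₂/n₁, so n₂/n₁ = sin 58.27° = 0.8505.
Brewster: tan θ_B = n₂/n₁ = 0.8505.
θ_B = arctan(0.8505) = 40.38°.

θ_B ≈ 40.38°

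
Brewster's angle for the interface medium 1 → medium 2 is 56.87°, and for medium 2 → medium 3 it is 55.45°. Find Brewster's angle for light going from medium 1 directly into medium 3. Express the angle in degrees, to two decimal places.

θ_B ≈ 65.80°

tan θ_B(1→2) = n₂/n₁ = tan 56.87° = 1.5322.
tan θ_B(2→3) = n₃/n₂ = tan 55.45° = 1.4523.
Multiplying, n₃/n₁ = 1.5322 × 1.4523 = 2.2253, and θ_B(1→3) = arctan 2.2253 = 65.80°.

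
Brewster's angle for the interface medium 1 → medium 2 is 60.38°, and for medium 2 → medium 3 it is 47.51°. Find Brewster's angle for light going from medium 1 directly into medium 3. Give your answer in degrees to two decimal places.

θ_B ≈ 62.49°

Each Brewster angle gives a ratio: n₂/n₁ = tan 60.38° = 1.7589, n₃/n₂ = tan 47.51° = 1.0917.
n₃/n₁ = 1.9202. Then tan θ_B(1→3) = n₃/n₁, so θ_B(1→3) = arctan(1.9202) = 62.49°.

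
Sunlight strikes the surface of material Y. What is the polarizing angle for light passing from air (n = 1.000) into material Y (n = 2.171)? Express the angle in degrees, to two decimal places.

At Brewster's angle the reflected and refracted rays are perpendicular, which with Snell's law gives tan θ_B = n₂/n₁.
Here n₂/n₁ = 2.171/1.000 = 2.1710, and Brewster's law gives tan θ_B = n₂/n₁. Taking the arctangent, θ_B = 65.27°.

θ_B ≈ 65.27°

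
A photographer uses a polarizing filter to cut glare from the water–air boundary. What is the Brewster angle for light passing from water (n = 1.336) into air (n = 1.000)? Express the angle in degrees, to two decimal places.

θ_B ≈ 36.81°

Here n₂/n₁ = 1.000/1.336 = 0.7485, and Brewster's law gives tan θ_B = n₂/n₁.
θ_B = arctan(0.7485) = 36.81°.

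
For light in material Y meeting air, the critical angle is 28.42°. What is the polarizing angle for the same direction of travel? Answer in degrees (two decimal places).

θ_B ≈ 25.45°

sin θ_c = n₂/n₁, so n₂/n₁ = sin 28.42° = 0.4759.
Brewster: tan θ_B = n₂/n₁ = 0.4759.
θ_B = arctan(0.4759) = 25.45°.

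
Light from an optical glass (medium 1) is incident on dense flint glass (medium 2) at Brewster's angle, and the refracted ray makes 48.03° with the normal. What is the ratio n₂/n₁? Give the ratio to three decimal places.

n₂/n₁ ≈ 0.899

θ_B + θ_t = 90°, so θ_B = 90° − 48.03° = 41.97°.
tan θ_B = n₂/n₁, so n₂/n₁ = tan 41.97° = 0.899.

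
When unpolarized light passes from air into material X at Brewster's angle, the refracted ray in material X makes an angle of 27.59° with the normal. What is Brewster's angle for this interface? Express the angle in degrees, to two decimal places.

Brewster's condition makes the reflected and refracted beams perpendicular: θ_B + θ_t = 90°.
So θ_B = 90° − θ_t = 90° − 27.59° = 62.41°.

θ_B ≈ 62.41°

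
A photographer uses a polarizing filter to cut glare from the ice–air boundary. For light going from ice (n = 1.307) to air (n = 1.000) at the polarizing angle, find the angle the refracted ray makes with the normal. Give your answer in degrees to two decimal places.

First find Brewster's angle: tan θ_B = 1.000/1.307 = 0.7651, giving θ_B = 37.42°.
The refracted ray is perpendicular to the reflected ray, so θ_t = 90° − θ_B = 52.58°.

θ_t ≈ 52.58°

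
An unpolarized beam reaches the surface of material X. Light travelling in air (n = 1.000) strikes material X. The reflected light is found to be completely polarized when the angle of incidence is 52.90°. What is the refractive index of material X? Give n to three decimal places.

Full polarization of the reflected beam means tan θ_B = n₂/n₁, where n₁ is the incident medium (air).
n₂ = n₁ tan θ_B = 1.000 × tan 52.90° = 1.322.

n ≈ 1.322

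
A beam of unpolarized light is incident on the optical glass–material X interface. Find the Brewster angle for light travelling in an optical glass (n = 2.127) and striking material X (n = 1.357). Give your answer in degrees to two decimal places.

Brewster's condition: tan θ_B = n₂/n₁ = 1.357/2.127 = 0.6380.
θ_B = arctan(0.6380) = 32.54°.

θ_B ≈ 32.54°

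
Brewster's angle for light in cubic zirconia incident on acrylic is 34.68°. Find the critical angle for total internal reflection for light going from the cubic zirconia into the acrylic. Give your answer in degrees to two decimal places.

θ_c ≈ 43.78°

n₂/n₁ = tan 34.68° = 0.6919; the critical angle satisfies sin θ_c = n₂/n₁.
θ_c = arcsin(0.6919) = 43.78°.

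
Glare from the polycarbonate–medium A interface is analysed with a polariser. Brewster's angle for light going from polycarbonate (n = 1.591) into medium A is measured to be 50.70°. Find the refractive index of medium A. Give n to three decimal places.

n ≈ 1.944

Full polarization of the reflected beam means tan θ_B = n₂/n₁, where n₁ is the incident medium (polycarbonate).
n₂ = n₁ tan θ_B = 1.591 × tan 50.70° = 1.944.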